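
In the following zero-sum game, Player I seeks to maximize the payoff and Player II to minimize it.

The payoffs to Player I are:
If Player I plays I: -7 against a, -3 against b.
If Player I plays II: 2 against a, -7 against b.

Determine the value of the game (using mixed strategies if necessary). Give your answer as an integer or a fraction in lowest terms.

Row minima are -7 and -7, so Player I's maximin is -7; column maxima are 2 and -3, so Player II's minimax is -3. These differ, so the equilibrium is in mixed strategies.
Let Player I play I with probability p. Player II is indifferent when −7p + 2(1−p) = −3p − 7(1−p), giving p = 9/13.
Let Player II play a with probability q. Player I is indifferent when −7q − 3(1−q) = 2q − 7(1−q), giving q = 4/13.
The value is -7·(4/13) + (-3)·(9/13) = -55/13.

-55/13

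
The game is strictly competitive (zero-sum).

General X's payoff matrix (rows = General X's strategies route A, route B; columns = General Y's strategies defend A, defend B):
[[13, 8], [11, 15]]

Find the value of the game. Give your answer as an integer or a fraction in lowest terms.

107/9

Row minima are 8 and 11, so General X's maximin is 11; column maxima are 13 and 15, so General Y's minimax is 13. These differ, so the equilibrium is in mixed strategies.
Let General X play route A with probability p. General Y is indifferent when 13p + 11(1−p) = 8p + 15(1−p), giving p = 4/9.
Let General Y play defend A with probability q. General X is indifferent when 13q + 8(1−q) = 11q + 15(1−q), giving q = 7/9.
The value is 13·(7/9) + (8)·(2/9) = 107/9.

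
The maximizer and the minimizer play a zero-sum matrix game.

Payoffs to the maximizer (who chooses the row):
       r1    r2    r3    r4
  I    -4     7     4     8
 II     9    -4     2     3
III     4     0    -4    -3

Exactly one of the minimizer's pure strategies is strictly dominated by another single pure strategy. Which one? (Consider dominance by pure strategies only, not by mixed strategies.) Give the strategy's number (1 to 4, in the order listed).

4

The minimizer prefers columns that give the maximizer less. Compare r4 with r3: 4 < 8, 2 < 3, -4 < -3.
So r3 strictly dominates r4 for the minimizer; r4 is strictly dominated.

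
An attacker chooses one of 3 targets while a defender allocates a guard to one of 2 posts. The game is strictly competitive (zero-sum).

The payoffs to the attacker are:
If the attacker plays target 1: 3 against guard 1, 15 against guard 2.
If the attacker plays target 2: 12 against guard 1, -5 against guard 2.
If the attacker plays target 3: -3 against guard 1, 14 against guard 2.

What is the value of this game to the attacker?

195/29

Row target 3 is strictly dominated by row target 1, so the attacker never plays it.
The remaining 2×2 game on (target 1, target 2) × (guard 1, guard 2) has no saddle point. Let the attacker play target 1 with probability p; indifference gives 3p + 12(1−p) = 15p − 5(1−p), so p = 17/29.
Similarly the defender's optimal q on guard 1 is 20/29, and the value is 3·(20/29) + (15)·(9/29) = 195/29.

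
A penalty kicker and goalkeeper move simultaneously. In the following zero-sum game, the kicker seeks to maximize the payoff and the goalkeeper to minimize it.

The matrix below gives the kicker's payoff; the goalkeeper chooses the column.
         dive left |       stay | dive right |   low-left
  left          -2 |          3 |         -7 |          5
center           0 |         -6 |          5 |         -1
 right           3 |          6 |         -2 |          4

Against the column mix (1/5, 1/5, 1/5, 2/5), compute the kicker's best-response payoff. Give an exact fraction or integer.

left: (-2)·(1/5) + (3)·(1/5) + (-7)·(1/5) + (5)·(2/5) = 4/5.
center: (0)·(1/5) + (-6)·(1/5) + (5)·(1/5) + (-1)·(2/5) = -3/5.
right: (3)·(1/5) + (6)·(1/5) + (-2)·(1/5) + (4)·(2/5) = 3.
The best pure response is right with expected payoff 3.

3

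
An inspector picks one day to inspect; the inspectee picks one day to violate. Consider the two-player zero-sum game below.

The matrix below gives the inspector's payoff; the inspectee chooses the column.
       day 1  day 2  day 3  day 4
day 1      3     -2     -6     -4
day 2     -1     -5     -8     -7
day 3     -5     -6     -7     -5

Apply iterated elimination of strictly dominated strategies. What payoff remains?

Row day 2 is strictly dominated by row day 1 (3>-1, -2>-5, -6>-8, -4>-7); eliminate day 2.
Row day 3 is strictly dominated by row day 1 (3>-5, -2>-6, -6>-7, -4>-5); eliminate day 3.
Column day 1 is strictly dominated by day 2 for the inspectee (-2<3); eliminate day 1.
Column day 4 is strictly dominated by day 3 for the inspectee (-6<-4); eliminate day 4.
Column day 2 is strictly dominated by day 3 for the inspectee (-6<-2); eliminate day 2.
Only (day 1, day 3) remains, with payoff -6.

-6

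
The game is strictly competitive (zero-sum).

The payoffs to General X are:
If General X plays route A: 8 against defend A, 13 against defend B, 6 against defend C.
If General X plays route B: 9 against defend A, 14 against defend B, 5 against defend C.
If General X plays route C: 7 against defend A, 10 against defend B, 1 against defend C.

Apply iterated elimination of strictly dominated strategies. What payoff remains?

Row route C is strictly dominated by row route A (8>7, 13>10, 6>1); eliminate route C.
Column defend B is strictly dominated by defend A for General Y (8<13, 9<14); eliminate defend B.
Column defend A is strictly dominated by defend C for General Y (6<8, 5<9); eliminate defend A.
Row route B is strictly dominated by row route A (6>5); eliminate route B.
Only (route A, defend C) remains, with payoff 6.

6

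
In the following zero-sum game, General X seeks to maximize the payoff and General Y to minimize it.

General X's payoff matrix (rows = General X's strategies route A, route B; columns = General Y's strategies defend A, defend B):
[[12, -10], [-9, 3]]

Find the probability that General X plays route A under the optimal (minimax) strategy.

Row minima are -10 and -9, so General X's maximin is -9; column maxima are 12 and 3, so General Y's minimax is 3. These differ, so the equilibrium is in mixed strategies.
Let General X play route A with probability p. General Y is indifferent when 12p − 9(1−p) = −10p + 3(1−p), giving p = 6/17.

6/17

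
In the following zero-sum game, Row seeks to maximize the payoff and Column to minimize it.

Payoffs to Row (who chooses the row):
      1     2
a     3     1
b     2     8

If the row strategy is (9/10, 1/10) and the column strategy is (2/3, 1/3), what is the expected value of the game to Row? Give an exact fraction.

Against (2/3, 1/3), each row's expected payoff is a: 7/3; b: 4.
Taking the (9/10, 1/10)-weighted average: (9/10)·(7/3) + (1/10)·(4) = 5/2.

5/2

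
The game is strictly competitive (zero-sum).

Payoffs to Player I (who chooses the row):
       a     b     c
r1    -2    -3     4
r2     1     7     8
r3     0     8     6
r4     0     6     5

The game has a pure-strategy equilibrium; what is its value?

1

Row minima: -3, 1, 0, 0 → Player I's maximin is 1.
Column maxima: 1, 8, 8 → Player II's minimax is 1.
They coincide at (r2, a), so the value is 1.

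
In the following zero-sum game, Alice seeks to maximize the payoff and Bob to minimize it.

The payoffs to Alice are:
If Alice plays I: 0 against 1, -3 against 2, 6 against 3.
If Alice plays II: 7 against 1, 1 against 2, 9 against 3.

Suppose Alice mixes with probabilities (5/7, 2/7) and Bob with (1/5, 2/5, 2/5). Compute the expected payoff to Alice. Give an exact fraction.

Against (1/5, 2/5, 2/5), each row's expected payoff is I: 6/5; II: 27/5.
Taking the (5/7, 2/7)-weighted average: (5/7)·(6/5) + (2/7)·(27/5) = 12/5.

12/5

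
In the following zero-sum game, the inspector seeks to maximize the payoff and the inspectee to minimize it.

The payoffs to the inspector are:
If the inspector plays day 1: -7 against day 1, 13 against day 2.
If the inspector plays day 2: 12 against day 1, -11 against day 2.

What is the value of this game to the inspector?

79/43

Row minima are -7 and -11, so the inspector's maximin is -7; column maxima are 12 and 13, so the inspectee's minimax is 12. These differ, so the equilibrium is in mixed strategies.
Let the inspector play day 1 with probability p. The inspectee is indifferent when −7p + 12(1−p) = 13p − 11(1−p), giving p = 23/43.
Let the inspectee play day 1 with probability q. The inspector is indifferent when −7q + 13(1−q) = 12q − 11(1−q), giving q = 24/43.
The value is -7·(24/43) + (13)·(19/43) = 79/43.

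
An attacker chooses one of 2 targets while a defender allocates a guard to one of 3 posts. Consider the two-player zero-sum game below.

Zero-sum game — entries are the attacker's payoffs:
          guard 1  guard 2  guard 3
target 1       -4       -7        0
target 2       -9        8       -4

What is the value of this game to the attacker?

Column guard 3 is strictly dominated by guard 1 for the defender (it gives the attacker more in every row).
The remaining 2×2 game on (target 1, target 2) × (guard 1, guard 2) has no saddle point. Let the attacker play target 1 with probability p; indifference gives −4p − 9(1−p) = −7p + 8(1−p), so p = 17/20.
Similarly the defender's optimal q on guard 1 is 3/4, and the value is -4·(3/4) + (-7)·(1/4) = -19/4.

-19/4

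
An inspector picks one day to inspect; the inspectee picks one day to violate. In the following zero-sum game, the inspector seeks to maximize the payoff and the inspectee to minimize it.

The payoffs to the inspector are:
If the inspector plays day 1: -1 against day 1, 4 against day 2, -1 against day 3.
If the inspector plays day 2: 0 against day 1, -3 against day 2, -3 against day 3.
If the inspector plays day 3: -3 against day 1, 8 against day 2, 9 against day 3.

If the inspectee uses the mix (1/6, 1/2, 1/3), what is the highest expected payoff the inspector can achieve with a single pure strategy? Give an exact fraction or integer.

13/2

day 1: (-1)·(1/6) + (4)·(1/2) + (-1)·(1/3) = 3/2.
day 2: (0)·(1/6) + (-3)·(1/2) + (-3)·(1/3) = -5/2.
day 3: (-3)·(1/6) + (8)·(1/2) + (9)·(1/3) = 13/2.
The best pure response is day 3 with expected payoff 13/2.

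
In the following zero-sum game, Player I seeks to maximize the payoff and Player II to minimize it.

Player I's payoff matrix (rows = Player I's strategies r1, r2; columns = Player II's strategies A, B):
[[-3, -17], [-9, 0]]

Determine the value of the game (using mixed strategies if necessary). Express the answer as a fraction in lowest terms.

-153/23

Row minima are -17 and -9, so Player I's maximin is -9; column maxima are -3 and 0, so Player II's minimax is -3. These differ, so the equilibrium is in mixed strategies.
Let Player I play r1 with probability p. Player II is indifferent when −3p − 9(1−p) = −17p, giving p = 9/23.
Let Player II play A with probability q. Player I is indifferent when −3q − 17(1−q) = −9q, giving q = 17/23.
The value is -3·(17/23) + (-17)·(6/23) = -153/23.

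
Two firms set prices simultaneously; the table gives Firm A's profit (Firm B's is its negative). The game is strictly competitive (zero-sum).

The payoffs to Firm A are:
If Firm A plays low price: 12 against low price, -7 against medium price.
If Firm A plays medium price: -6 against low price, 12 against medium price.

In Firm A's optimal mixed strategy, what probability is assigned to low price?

Row minima are -7 and -6, so Firm A's maximin is -6; column maxima are 12 and 12, so Firm B's minimax is 12. These differ, so the equilibrium is in mixed strategies.
Let Firm A play low price with probability p. Firm B is indifferent when 12p − 6(1−p) = −7p + 12(1−p), giving p = 18/37.

18/37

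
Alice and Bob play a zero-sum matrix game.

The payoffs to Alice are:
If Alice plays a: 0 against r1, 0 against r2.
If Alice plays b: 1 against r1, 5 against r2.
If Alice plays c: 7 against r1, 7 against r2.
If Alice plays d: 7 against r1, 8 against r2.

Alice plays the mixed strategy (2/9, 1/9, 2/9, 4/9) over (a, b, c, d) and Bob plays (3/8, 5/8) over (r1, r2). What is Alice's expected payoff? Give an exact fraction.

16/3

Against (3/8, 5/8), each row's expected payoff is a: 0; b: 7/2; c: 7; d: 61/8.
Taking the (2/9, 1/9, 2/9, 4/9)-weighted average: (2/9)·(0) + (1/9)·(7/2) + (2/9)·(7) + (4/9)·(61/8) = 16/3.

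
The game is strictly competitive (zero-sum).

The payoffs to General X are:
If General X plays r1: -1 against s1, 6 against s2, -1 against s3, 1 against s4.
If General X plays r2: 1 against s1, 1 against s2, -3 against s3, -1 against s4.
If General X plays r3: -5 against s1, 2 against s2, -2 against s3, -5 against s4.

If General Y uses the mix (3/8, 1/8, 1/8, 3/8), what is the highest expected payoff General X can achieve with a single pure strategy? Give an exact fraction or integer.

5/8

r1: (-1)·(3/8) + (6)·(1/8) + (-1)·(1/8) + (1)·(3/8) = 5/8.
r2: (1)·(3/8) + (1)·(1/8) + (-3)·(1/8) + (-1)·(3/8) = -1/4.
r3: (-5)·(3/8) + (2)·(1/8) + (-2)·(1/8) + (-5)·(3/8) = -15/4.
The best pure response is r1 with expected payoff 5/8.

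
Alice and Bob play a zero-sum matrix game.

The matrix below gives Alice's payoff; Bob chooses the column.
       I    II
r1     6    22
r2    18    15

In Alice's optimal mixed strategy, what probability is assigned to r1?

3/19

Row minima are 6 and 15, so Alice's maximin is 15; column maxima are 18 and 22, so Bob's minimax is 18. These differ, so the equilibrium is in mixed strategies.
Let Alice play r1 with probability p. Bob is indifferent when 6p + 18(1−p) = 22p + 15(1−p), giving p = 3/19.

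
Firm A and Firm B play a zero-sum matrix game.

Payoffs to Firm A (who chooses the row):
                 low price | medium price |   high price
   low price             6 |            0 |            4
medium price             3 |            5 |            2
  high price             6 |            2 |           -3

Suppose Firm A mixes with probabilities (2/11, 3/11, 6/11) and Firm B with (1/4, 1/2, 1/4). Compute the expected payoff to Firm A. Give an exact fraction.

Against (1/4, 1/2, 1/4), each row's expected payoff is low price: 5/2; medium price: 15/4; high price: 7/4.
Taking the (2/11, 3/11, 6/11)-weighted average: (2/11)·(5/2) + (3/11)·(15/4) + (6/11)·(7/4) = 107/44.

107/44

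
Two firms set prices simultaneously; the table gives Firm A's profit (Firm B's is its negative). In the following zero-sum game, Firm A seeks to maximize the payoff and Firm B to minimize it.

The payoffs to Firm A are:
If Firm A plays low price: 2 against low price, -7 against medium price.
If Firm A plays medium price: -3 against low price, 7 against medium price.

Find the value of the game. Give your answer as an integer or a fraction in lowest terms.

Row minima are -7 and -3, so Firm A's maximin is -3; column maxima are 2 and 7, so Firm B's minimax is 2. These differ, so the equilibrium is in mixed strategies.
Let Firm A play low price with probability p. Firm B is indifferent when 2p − 3(1−p) = −7p + 7(1−p), giving p = 10/19.
Let Firm B play low price with probability q. Firm A is indifferent when 2q − 7(1−q) = −3q + 7(1−q), giving q = 14/19.
The value is 2·(14/19) + (-7)·(5/19) = -7/19.

-7/19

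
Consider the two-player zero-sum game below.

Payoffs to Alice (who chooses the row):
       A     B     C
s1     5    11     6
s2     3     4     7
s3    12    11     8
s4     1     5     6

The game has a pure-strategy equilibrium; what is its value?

Row minima: 5, 3, 8, 1 → Alice's maximin is 8.
Column maxima: 12, 11, 8 → Bob's minimax is 8.
They coincide at (s3, C), so the value is 8.

8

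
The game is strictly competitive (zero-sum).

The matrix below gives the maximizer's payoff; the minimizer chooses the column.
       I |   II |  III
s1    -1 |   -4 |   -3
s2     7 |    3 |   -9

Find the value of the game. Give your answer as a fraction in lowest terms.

-45/13

Column I is strictly dominated by II for the minimizer (it gives the maximizer more in every row).
The remaining 2×2 game on (s1, s2) × (II, III) has no saddle point. Let the maximizer play s1 with probability p; indifference gives −4p + 3(1−p) = −3p − 9(1−p), so p = 12/13.
Similarly the minimizer's optimal q on II is 6/13, and the value is -4·(6/13) + (-3)·(7/13) = -45/13.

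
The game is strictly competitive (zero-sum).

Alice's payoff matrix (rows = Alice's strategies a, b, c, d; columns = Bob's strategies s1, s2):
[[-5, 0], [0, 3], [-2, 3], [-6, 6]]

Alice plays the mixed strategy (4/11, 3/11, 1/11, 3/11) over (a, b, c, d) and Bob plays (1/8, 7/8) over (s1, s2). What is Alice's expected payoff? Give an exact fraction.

85/44

Against (1/8, 7/8), each row's expected payoff is a: -5/8; b: 21/8; c: 19/8; d: 9/2.
Taking the (4/11, 3/11, 1/11, 3/11)-weighted average: (4/11)·(-5/8) + (3/11)·(21/8) + (1/11)·(19/8) + (3/11)·(9/2) = 85/44.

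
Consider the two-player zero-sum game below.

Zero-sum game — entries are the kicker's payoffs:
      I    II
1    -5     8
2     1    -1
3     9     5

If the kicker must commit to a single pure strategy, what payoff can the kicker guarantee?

5

The worst-case payoff for each row is 1: -5, 2: -1, 3: 5.
The best of these is 5.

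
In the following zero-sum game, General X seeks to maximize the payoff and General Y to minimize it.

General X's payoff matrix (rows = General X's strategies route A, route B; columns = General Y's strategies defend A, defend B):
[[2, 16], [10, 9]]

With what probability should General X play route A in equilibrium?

1/15

Row minima are 2 and 9, so General X's maximin is 9; column maxima are 10 and 16, so General Y's minimax is 10. These differ, so the equilibrium is in mixed strategies.
Let General X play route A with probability p. General Y is indifferent when 2p + 10(1−p) = 16p + 9(1−p), giving p = 1/15.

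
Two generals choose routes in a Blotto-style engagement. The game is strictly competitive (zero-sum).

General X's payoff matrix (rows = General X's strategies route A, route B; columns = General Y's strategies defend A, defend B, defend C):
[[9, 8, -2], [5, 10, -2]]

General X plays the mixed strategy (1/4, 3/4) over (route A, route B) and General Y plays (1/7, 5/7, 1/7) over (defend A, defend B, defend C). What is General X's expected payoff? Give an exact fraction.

Against (1/7, 5/7, 1/7), each row's expected payoff is route A: 47/7; route B: 53/7.
Taking the (1/4, 3/4)-weighted average: (1/4)·(47/7) + (3/4)·(53/7) = 103/14.

103/14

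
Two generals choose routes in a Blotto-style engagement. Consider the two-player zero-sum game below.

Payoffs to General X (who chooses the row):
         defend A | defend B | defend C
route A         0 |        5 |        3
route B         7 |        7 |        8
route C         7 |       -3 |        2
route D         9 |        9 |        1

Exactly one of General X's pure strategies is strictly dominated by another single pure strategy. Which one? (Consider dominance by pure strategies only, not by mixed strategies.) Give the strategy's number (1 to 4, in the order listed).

Compare route A with route B: 7 > 0, 7 > 5, 8 > 3.
So route B strictly dominates route A for General X; route A is strictly dominated.

1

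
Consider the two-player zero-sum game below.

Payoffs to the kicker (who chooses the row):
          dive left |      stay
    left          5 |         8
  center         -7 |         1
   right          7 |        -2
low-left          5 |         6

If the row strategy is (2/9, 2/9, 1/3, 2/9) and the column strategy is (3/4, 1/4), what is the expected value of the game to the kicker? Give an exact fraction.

Against (3/4, 1/4), each row's expected payoff is left: 23/4; center: -5; right: 19/4; low-left: 21/4.
Taking the (2/9, 2/9, 1/3, 2/9)-weighted average: (2/9)·(23/4) + (2/9)·(-5) + (1/3)·(19/4) + (2/9)·(21/4) = 35/12.

35/12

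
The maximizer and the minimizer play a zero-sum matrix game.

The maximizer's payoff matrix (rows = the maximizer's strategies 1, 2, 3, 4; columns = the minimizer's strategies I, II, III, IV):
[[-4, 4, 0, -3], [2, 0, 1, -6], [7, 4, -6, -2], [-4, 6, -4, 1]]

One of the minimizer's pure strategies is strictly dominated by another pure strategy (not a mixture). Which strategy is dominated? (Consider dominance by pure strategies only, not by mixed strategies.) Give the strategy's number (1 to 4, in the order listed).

2

The minimizer prefers columns that give the maximizer less. Compare II with IV: -3 < 4, -6 < 0, -2 < 4, 1 < 6.
So IV strictly dominates II for the minimizer; II is strictly dominated.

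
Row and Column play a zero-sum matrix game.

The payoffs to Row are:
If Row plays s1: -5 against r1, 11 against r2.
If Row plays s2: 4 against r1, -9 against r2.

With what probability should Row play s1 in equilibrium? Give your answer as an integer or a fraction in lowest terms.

Row minima are -5 and -9, so Row's maximin is -5; column maxima are 4 and 11, so Column's minimax is 4. These differ, so the equilibrium is in mixed strategies.
Let Row play s1 with probability p. Column is indifferent when −5p + 4(1−p) = 11p − 9(1−p), giving p = 13/29.

13/29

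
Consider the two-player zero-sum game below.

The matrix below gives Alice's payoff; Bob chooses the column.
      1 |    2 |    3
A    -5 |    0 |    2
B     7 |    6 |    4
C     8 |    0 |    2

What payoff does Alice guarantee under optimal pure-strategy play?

4

Row minima: -5, 4, 0 → Alice's maximin is 4.
Column maxima: 8, 6, 4 → Bob's minimax is 4.
They coincide at (B, 3), so the value is 4.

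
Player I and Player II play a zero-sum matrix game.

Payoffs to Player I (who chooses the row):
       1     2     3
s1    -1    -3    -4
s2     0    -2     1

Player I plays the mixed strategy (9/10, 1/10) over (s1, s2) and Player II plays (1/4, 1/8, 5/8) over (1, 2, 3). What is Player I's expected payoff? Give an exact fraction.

-111/40

Against (1/4, 1/8, 5/8), each row's expected payoff is s1: -25/8; s2: 3/8.
Taking the (9/10, 1/10)-weighted average: (9/10)·(-25/8) + (1/10)·(3/8) = -111/40.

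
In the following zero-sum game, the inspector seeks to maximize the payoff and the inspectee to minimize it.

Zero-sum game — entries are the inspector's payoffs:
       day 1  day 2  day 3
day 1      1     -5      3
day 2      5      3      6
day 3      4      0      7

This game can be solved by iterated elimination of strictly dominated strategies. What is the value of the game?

3

Column day 1 is strictly dominated by day 2 for the inspectee (-5<1, 3<5, 0<4); eliminate day 1.
Column day 3 is strictly dominated by day 2 for the inspectee (-5<3, 3<6, 0<7); eliminate day 3.
Row day 3 is strictly dominated by row day 2 (3>0); eliminate day 3.
Row day 1 is strictly dominated by row day 2 (3>-5); eliminate day 1.
Only (day 2, day 2) remains, with payoff 3.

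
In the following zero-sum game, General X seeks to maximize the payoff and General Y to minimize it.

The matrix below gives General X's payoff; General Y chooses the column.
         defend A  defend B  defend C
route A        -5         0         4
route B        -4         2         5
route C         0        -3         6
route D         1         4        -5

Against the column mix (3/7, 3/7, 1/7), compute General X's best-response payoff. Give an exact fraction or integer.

10/7

route A: (-5)·(3/7) + (0)·(3/7) + (4)·(1/7) = -11/7.
route B: (-4)·(3/7) + (2)·(3/7) + (5)·(1/7) = -1/7.
route C: (0)·(3/7) + (-3)·(3/7) + (6)·(1/7) = -3/7.
route D: (1)·(3/7) + (4)·(3/7) + (-5)·(1/7) = 10/7.
The best pure response is route D with expected payoff 10/7.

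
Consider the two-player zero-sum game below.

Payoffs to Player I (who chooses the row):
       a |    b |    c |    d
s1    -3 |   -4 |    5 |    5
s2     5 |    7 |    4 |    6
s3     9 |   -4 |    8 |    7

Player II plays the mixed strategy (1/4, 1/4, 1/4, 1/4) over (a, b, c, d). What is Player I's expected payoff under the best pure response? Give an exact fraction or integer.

11/2

s1: (-3)·(1/4) + (-4)·(1/4) + (5)·(1/4) + (5)·(1/4) = 3/4.
s2: (5)·(1/4) + (7)·(1/4) + (4)·(1/4) + (6)·(1/4) = 11/2.
s3: (9)·(1/4) + (-4)·(1/4) + (8)·(1/4) + (7)·(1/4) = 5.
The best pure response is s2 with expected payoff 11/2.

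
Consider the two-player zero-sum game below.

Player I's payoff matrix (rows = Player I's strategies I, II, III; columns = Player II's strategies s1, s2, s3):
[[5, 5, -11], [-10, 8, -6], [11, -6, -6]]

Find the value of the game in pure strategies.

-6

Row minima: -11, -10, -6 → Player I's maximin is -6.
Column maxima: 11, 8, -6 → Player II's minimax is -6.
They coincide at (III, s3), so the value is -6.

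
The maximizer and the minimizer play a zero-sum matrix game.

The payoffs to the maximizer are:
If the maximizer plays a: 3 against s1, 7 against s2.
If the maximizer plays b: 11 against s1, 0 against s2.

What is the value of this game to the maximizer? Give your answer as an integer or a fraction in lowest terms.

77/15

Row minima are 3 and 0, so the maximizer's maximin is 3; column maxima are 11 and 7, so the minimizer's minimax is 7. These differ, so the equilibrium is in mixed strategies.
Let the maximizer play a with probability p. The minimizer is indifferent when 3p + 11(1−p) = 7p, giving p = 11/15.
Let the minimizer play s1 with probability q. The maximizer is indifferent when 3q + 7(1−q) = 11q, giving q = 7/15.
The value is 3·(7/15) + (7)·(8/15) = 77/15.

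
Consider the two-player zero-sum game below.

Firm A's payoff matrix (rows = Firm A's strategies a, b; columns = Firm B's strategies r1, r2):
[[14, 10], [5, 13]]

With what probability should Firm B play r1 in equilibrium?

Row minima are 10 and 5, so Firm A's maximin is 10; column maxima are 14 and 13, so Firm B's minimax is 13. These differ, so the equilibrium is in mixed strategies.
Let Firm B play r1 with probability q. Firm A is indifferent when 14q + 10(1−q) = 5q + 13(1−q), giving q = 1/4.

1/4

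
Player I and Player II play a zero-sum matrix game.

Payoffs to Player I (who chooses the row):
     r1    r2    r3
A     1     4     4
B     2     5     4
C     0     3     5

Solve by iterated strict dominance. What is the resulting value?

2

Column r2 is strictly dominated by r1 for Player II (1<4, 2<5, 0<3); eliminate r2.
Column r3 is strictly dominated by r1 for Player II (1<4, 2<4, 0<5); eliminate r3.
Row A is strictly dominated by row B (2>1); eliminate A.
Row C is strictly dominated by row B (2>0); eliminate C.
Only (B, r1) remains, with payoff 2.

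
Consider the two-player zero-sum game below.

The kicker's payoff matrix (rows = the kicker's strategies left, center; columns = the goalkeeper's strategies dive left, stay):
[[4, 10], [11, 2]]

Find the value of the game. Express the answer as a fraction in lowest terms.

Row minima are 4 and 2, so the kicker's maximin is 4; column maxima are 11 and 10, so the goalkeeper's minimax is 10. These differ, so the equilibrium is in mixed strategies.
Let the kicker play left with probability p. The goalkeeper is indifferent when 4p + 11(1−p) = 10p + 2(1−p), giving p = 3/5.
Let the goalkeeper play dive left with probability q. The kicker is indifferent when 4q + 10(1−q) = 11q + 2(1−q), giving q = 8/15.
The value is 4·(8/15) + (10)·(7/15) = 34/5.

34/5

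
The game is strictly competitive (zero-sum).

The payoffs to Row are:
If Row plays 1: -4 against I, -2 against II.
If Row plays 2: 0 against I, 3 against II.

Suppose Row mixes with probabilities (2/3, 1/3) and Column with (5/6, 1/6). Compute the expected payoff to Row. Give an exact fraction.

-41/18

Against (5/6, 1/6), each row's expected payoff is 1: -11/3; 2: 1/2.
Taking the (2/3, 1/3)-weighted average: (2/3)·(-11/3) + (1/3)·(1/2) = -41/18.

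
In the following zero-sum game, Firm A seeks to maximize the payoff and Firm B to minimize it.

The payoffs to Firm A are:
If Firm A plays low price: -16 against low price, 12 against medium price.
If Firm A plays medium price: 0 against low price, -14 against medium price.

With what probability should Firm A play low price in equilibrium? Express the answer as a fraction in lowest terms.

1/3

Row minima are -16 and -14, so Firm A's maximin is -14; column maxima are 0 and 12, so Firm B's minimax is 0. These differ, so the equilibrium is in mixed strategies.
Let Firm A play low price with probability p. Firm B is indifferent when −16p = 12p − 14(1−p), giving p = 1/3.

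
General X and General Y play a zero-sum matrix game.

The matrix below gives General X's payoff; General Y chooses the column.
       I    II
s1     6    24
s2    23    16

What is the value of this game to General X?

456/25

Row minima are 6 and 16, so General X's maximin is 16; column maxima are 23 and 24, so General Y's minimax is 23. These differ, so the equilibrium is in mixed strategies.
Let General X play s1 with probability p. General Y is indifferent when 6p + 23(1−p) = 24p + 16(1−p), giving p = 7/25.
Let General Y play I with probability q. General X is indifferent when 6q + 24(1−q) = 23q + 16(1−q), giving q = 8/25.
The value is 6·(8/25) + (24)·(17/25) = 456/25.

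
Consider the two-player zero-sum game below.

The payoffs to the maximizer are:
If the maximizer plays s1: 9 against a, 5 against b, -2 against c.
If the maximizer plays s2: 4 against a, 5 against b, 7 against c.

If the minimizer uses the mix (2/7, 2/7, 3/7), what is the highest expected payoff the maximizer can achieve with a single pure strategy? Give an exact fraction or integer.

39/7

s1: (9)·(2/7) + (5)·(2/7) + (-2)·(3/7) = 22/7.
s2: (4)·(2/7) + (5)·(2/7) + (7)·(3/7) = 39/7.
The best pure response is s2 with expected payoff 39/7.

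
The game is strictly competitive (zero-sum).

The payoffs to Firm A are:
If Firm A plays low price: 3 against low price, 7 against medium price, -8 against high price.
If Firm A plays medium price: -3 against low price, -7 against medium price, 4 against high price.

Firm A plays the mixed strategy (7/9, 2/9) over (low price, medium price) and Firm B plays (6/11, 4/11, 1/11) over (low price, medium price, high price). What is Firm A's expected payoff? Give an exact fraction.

Against (6/11, 4/11, 1/11), each row's expected payoff is low price: 38/11; medium price: -42/11.
Taking the (7/9, 2/9)-weighted average: (7/9)·(38/11) + (2/9)·(-42/11) = 182/99.

182/99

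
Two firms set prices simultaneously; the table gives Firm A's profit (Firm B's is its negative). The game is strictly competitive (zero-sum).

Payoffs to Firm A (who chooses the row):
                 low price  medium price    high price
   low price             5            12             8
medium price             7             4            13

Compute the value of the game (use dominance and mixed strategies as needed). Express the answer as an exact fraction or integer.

32/5

Column high price is strictly dominated by low price for Firm B (it gives Firm A more in every row).
The remaining 2×2 game on (low price, medium price) × (low price, medium price) has no saddle point. Let Firm A play low price with probability p; indifference gives 5p + 7(1−p) = 12p + 4(1−p), so p = 3/10.
Similarly Firm B's optimal q on low price is 4/5, and the value is 5·(4/5) + (12)·(1/5) = 32/5.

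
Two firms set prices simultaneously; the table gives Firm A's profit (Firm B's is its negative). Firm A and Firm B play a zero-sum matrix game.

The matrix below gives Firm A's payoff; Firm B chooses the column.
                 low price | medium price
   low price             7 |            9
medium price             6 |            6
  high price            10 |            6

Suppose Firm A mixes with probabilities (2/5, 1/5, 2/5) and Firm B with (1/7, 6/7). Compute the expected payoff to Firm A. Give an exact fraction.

256/35

Against (1/7, 6/7), each row's expected payoff is low price: 61/7; medium price: 6; high price: 46/7.
Taking the (2/5, 1/5, 2/5)-weighted average: (2/5)·(61/7) + (1/5)·(6) + (2/5)·(46/7) = 256/35.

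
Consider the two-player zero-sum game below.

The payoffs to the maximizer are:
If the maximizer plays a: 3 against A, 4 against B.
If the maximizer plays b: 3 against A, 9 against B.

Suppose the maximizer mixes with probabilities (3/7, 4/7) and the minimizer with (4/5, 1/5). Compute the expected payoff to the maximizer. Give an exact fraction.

Against (4/5, 1/5), each row's expected payoff is a: 16/5; b: 21/5.
Taking the (3/7, 4/7)-weighted average: (3/7)·(16/5) + (4/7)·(21/5) = 132/35.

132/35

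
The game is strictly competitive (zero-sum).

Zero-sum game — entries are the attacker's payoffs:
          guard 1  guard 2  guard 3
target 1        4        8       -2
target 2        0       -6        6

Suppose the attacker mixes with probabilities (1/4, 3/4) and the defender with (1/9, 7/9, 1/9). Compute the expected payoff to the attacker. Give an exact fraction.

Against (1/9, 7/9, 1/9), each row's expected payoff is target 1: 58/9; target 2: -4.
Taking the (1/4, 3/4)-weighted average: (1/4)·(58/9) + (3/4)·(-4) = -25/18.

-25/18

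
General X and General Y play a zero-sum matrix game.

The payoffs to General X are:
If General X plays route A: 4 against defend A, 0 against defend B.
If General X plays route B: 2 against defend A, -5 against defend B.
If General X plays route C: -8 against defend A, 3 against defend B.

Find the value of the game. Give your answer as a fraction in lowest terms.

4/5

Row route B is strictly dominated by row route A, so General X never plays it.
The remaining 2×2 game on (route A, route C) × (defend A, defend B) has no saddle point. Let General X play route A with probability p; indifference gives 4p − 8(1−p) = 3(1−p), so p = 11/15.
Similarly General Y's optimal q on defend A is 1/5, and the value is 4·(1/5) + (0)·(4/5) = 4/5.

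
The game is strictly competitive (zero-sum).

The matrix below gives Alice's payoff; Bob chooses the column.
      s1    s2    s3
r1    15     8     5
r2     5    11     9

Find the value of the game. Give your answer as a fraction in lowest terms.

55/7

Column s2 is strictly dominated by s3 for Bob (it gives Alice more in every row).
The remaining 2×2 game on (r1, r2) × (s1, s3) has no saddle point. Let Alice play r1 with probability p; indifference gives 15p + 5(1−p) = 5p + 9(1−p), so p = 2/7.
Similarly Bob's optimal q on s1 is 2/7, and the value is 15·(2/7) + (5)·(5/7) = 55/7.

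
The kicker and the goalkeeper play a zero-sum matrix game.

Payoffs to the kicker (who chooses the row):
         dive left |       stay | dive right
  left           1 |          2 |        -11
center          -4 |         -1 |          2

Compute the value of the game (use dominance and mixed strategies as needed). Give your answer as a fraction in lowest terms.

-7/3

Column stay is strictly dominated by dive left for the goalkeeper (it gives the kicker more in every row).
The remaining 2×2 game on (left, center) × (dive left, dive right) has no saddle point. Let the kicker play left with probability p; indifference gives p − 4(1−p) = −11p + 2(1−p), so p = 1/3.
Similarly the goalkeeper's optimal q on dive left is 13/18, and the value is 1·(13/18) + (-11)·(5/18) = -7/3.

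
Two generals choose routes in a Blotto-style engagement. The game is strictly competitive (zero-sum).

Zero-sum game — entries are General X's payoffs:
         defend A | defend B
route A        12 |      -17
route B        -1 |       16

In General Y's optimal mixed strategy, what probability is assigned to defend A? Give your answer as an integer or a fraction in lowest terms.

Row minima are -17 and -1, so General X's maximin is -1; column maxima are 12 and 16, so General Y's minimax is 12. These differ, so the equilibrium is in mixed strategies.
Let General Y play defend A with probability q. General X is indifferent when 12q − 17(1−q) = −q + 16(1−q), giving q = 33/46.

33/46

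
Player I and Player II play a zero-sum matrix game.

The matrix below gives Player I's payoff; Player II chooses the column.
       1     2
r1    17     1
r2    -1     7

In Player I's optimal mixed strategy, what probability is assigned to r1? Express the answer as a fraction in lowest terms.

1/3

Row minima are 1 and -1, so Player I's maximin is 1; column maxima are 17 and 7, so Player II's minimax is 7. These differ, so the equilibrium is in mixed strategies.
Let Player I play r1 with probability p. Player II is indifferent when 17p − (1−p) = p + 7(1−p), giving p = 1/3.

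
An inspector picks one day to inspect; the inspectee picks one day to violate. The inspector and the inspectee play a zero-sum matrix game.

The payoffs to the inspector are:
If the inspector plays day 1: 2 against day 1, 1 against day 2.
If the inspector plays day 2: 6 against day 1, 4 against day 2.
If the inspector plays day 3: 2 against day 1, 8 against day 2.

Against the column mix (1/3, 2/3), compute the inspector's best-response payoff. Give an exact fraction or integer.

6

day 1: (2)·(1/3) + (1)·(2/3) = 4/3.
day 2: (6)·(1/3) + (4)·(2/3) = 14/3.
day 3: (2)·(1/3) + (8)·(2/3) = 6.
The best pure response is day 3 with expected payoff 6.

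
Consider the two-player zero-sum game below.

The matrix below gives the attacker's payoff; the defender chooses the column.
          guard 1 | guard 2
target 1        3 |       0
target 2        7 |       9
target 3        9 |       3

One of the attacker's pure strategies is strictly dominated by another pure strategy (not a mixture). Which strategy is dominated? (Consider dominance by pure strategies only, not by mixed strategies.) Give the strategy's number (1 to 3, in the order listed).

1

Compare target 1 with target 2: 7 > 3, 9 > 0.
So target 2 strictly dominates target 1 for the attacker; target 1 is strictly dominated.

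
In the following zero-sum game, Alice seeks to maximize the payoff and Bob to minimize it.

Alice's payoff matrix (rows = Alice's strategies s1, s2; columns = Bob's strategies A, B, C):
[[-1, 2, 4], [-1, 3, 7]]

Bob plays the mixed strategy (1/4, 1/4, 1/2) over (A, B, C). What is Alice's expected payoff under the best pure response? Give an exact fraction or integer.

4

s1: (-1)·(1/4) + (2)·(1/4) + (4)·(1/2) = 9/4.
s2: (-1)·(1/4) + (3)·(1/4) + (7)·(1/2) = 4.
The best pure response is s2 with expected payoff 4.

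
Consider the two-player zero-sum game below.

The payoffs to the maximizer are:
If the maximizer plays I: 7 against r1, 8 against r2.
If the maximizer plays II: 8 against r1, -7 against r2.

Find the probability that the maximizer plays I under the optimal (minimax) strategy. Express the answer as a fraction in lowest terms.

Row minima are 7 and -7, so the maximizer's maximin is 7; column maxima are 8 and 8, so the minimizer's minimax is 8. These differ, so the equilibrium is in mixed strategies.
Let the maximizer play I with probability p. The minimizer is indifferent when 7p + 8(1−p) = 8p − 7(1−p), giving p = 15/16.

15/16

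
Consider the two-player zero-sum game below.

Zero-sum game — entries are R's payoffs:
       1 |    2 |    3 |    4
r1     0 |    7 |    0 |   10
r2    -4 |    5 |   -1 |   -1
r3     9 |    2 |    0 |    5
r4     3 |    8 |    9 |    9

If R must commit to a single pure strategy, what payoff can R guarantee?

3

The worst-case payoff for each row is r1: 0, r2: -4, r3: 0, r4: 3.
The best of these is 3.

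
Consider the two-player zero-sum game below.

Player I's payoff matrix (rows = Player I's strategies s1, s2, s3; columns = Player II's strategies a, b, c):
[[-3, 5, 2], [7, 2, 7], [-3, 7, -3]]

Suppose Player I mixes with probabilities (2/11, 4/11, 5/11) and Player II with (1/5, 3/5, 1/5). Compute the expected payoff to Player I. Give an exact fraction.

Against (1/5, 3/5, 1/5), each row's expected payoff is s1: 14/5; s2: 4; s3: 3.
Taking the (2/11, 4/11, 5/11)-weighted average: (2/11)·(14/5) + (4/11)·(4) + (5/11)·(3) = 183/55.

183/55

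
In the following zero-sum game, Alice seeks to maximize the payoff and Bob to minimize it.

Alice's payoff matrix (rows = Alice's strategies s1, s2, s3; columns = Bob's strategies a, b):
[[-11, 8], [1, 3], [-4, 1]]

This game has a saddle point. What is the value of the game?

1

Row minima: -11, 1, -4 → Alice's maximin is 1.
Column maxima: 1, 8 → Bob's minimax is 1.
They coincide at (s2, a), so the value is 1.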